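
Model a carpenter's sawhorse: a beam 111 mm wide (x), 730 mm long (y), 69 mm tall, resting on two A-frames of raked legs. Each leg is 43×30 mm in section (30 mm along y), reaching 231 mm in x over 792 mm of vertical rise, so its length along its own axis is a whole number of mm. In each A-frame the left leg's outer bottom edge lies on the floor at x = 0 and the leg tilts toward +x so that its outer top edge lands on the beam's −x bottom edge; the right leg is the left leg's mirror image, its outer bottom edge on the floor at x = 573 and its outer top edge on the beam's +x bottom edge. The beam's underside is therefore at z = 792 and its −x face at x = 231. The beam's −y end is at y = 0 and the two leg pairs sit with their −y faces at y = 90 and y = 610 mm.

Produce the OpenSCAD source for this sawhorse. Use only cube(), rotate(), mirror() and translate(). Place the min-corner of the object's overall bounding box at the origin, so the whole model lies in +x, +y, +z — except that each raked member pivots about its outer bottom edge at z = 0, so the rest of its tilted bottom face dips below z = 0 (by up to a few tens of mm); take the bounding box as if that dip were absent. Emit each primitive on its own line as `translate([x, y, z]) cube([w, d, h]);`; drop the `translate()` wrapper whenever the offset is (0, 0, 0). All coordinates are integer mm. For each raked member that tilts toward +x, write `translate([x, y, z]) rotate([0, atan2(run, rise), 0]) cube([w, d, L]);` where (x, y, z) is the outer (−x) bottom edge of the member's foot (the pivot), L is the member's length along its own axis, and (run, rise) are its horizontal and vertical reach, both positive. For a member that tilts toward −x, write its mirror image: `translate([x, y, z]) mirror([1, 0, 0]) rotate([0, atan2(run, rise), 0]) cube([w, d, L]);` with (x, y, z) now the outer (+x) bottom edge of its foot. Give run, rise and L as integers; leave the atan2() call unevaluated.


translate([231, 0, 792]) cube([111, 730, 69]);
translate([0, 90, 0]) rotate([0, atan2(231, 792), 0]) cube([43, 30, 825]);
translate([573, 90, 0]) mirror([1, 0, 0]) rotate([0, atan2(231, 792), 0]) cube([43, 30, 825]);
translate([0, 610, 0]) rotate([0, atan2(231, 792), 0]) cube([43, 30, 825]);
translate([573, 610, 0]) mirror([1, 0, 0]) rotate([0, atan2(231, 792), 0]) cube([43, 30, 825]);


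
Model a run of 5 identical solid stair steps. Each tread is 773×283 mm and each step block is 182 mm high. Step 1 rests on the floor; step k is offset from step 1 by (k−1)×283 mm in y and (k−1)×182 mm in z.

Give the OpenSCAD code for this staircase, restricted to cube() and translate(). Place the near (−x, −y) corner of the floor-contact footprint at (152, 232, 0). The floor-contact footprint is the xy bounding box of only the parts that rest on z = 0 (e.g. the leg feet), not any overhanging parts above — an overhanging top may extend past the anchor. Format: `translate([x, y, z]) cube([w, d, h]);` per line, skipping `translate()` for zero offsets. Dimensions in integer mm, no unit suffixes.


translate([152, 232, 0]) cube([773, 283, 182]);
translate([152, 515, 182]) cube([773, 283, 182]);
translate([152, 798, 364]) cube([773, 283, 182]);
translate([152, 1081, 546]) cube([773, 283, 182]);
translate([152, 1364, 728]) cube([773, 283, 182]);


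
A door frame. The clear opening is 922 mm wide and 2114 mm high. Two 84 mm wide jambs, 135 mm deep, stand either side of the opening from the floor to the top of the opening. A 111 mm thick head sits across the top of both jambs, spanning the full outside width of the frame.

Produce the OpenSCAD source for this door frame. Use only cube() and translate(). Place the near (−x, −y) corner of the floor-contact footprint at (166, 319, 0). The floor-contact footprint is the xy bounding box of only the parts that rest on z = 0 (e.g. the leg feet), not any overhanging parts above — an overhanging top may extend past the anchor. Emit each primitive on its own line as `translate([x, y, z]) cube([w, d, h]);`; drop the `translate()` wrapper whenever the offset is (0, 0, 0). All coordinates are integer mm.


translate([166, 319, 0]) cube([84, 135, 2114]);
translate([1172, 319, 0]) cube([84, 135, 2114]);
translate([166, 319, 2114]) cube([1090, 135, 111]);


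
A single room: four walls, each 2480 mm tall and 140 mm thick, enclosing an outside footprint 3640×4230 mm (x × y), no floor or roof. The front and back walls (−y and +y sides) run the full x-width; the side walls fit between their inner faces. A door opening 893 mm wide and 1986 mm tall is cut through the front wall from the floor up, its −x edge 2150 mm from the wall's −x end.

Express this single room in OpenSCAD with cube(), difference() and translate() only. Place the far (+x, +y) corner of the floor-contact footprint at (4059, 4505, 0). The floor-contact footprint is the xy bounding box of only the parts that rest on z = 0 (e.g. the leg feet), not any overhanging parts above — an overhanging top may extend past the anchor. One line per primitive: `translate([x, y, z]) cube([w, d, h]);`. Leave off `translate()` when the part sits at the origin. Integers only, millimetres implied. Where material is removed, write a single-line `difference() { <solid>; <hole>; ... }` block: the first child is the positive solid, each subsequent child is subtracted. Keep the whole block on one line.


difference() { translate([419, 275, 0]) cube([3640, 140, 2480]); translate([2569, 275, 0]) cube([893, 140, 1986]); }
translate([419, 4365, 0]) cube([3640, 140, 2480]);
translate([419, 415, 0]) cube([140, 3950, 2480]);
translate([3919, 415, 0]) cube([140, 3950, 2480]);


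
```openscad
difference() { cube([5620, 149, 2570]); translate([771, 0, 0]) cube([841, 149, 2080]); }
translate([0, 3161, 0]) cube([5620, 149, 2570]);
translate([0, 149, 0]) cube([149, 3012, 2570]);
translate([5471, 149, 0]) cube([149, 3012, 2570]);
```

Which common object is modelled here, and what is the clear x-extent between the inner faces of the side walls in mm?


A single room. The interior width is 5322 mm.

Four walls enclosing a rectangle with a door in the front wall — a room. Outside width 5620 minus two 149 mm walls gives 5322 mm.


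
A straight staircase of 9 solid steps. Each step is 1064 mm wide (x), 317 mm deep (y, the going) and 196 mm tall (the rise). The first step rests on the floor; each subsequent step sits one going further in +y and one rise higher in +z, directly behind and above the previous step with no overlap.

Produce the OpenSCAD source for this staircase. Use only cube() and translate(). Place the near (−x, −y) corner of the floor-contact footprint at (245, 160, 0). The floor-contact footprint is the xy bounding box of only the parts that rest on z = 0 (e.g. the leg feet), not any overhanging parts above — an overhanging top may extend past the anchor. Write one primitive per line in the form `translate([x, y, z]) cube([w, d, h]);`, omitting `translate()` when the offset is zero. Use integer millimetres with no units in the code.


translate([245, 160, 0]) cube([1064, 317, 196]);
translate([245, 477, 196]) cube([1064, 317, 196]);
translate([245, 794, 392]) cube([1064, 317, 196]);
translate([245, 1111, 588]) cube([1064, 317, 196]);
translate([245, 1428, 784]) cube([1064, 317, 196]);
translate([245, 1745, 980]) cube([1064, 317, 196]);
translate([245, 2062, 1176]) cube([1064, 317, 196]);
translate([245, 2379, 1372]) cube([1064, 317, 196]);
translate([245, 2696, 1568]) cube([1064, 317, 196]);


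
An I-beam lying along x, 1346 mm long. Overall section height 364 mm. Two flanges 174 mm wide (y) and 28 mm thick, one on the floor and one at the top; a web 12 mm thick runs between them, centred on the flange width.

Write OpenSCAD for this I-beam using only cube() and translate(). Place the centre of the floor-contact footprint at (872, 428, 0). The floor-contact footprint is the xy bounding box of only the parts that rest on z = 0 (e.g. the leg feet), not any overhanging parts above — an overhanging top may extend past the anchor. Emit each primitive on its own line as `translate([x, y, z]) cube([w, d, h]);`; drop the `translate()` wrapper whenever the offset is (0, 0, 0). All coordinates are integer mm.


translate([199, 341, 0]) cube([1346, 174, 28]);
translate([199, 422, 28]) cube([1346, 12, 308]);
translate([199, 341, 336]) cube([1346, 174, 28]);


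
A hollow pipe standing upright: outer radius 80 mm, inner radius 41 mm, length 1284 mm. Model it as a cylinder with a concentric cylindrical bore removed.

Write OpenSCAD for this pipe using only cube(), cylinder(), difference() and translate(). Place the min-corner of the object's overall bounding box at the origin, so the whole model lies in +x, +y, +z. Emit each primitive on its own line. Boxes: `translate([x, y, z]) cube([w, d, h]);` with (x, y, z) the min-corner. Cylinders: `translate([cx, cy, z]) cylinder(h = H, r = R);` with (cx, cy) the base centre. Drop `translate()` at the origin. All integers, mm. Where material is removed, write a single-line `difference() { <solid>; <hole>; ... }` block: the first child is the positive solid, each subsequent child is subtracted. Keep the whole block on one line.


difference() { translate([80, 80, 0]) cylinder(h = 1284, r = 80); translate([80, 80, 0]) cylinder(h = 1284, r = 41); }


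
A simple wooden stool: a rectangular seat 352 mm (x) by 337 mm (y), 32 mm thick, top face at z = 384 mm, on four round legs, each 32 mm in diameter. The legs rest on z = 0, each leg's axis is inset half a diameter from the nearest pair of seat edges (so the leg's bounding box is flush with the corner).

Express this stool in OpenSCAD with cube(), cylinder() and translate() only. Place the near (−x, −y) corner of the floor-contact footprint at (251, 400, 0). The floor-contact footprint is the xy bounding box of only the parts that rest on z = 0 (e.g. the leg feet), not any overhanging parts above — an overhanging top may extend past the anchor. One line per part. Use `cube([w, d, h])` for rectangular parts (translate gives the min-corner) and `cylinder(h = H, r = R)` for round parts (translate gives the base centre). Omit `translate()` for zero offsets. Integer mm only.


translate([251, 400, 352]) cube([352, 337, 32]);
translate([267, 416, 0]) cylinder(h = 352, r = 16);
translate([587, 416, 0]) cylinder(h = 352, r = 16);
translate([267, 721, 0]) cylinder(h = 352, r = 16);
translate([587, 721, 0]) cylinder(h = 352, r = 16);


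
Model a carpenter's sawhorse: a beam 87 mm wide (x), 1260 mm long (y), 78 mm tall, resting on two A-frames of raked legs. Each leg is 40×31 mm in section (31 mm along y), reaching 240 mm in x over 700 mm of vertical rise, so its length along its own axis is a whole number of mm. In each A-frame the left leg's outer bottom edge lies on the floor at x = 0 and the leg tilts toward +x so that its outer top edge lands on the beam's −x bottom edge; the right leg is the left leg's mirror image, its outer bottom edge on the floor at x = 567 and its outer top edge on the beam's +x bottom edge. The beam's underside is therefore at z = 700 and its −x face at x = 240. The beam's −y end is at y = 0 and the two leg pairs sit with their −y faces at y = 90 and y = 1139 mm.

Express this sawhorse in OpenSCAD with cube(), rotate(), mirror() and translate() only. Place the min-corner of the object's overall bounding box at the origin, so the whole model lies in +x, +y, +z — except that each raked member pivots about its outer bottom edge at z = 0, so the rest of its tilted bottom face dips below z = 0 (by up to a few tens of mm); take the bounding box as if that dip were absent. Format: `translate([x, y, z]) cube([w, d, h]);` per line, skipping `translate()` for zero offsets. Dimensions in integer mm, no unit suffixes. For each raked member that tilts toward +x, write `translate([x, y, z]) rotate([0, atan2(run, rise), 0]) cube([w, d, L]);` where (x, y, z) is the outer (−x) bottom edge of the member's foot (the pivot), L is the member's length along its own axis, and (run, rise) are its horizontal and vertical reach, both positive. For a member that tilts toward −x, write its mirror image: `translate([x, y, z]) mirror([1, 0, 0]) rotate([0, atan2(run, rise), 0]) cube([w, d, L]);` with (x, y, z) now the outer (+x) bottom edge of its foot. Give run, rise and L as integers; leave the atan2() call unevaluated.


// leg length = √(240² + 700²) = 740
// right-leg outer foot x = 2·240 + 87 = 567
// beam min-corner = (240, 0, 700)
translate([240, 0, 700]) cube([87, 1260, 78]);
translate([0, 90, 0]) rotate([0, atan2(240, 700), 0]) cube([40, 31, 740]);
translate([567, 90, 0]) mirror([1, 0, 0]) rotate([0, atan2(240, 700), 0]) cube([40, 31, 740]);
translate([0, 1139, 0]) rotate([0, atan2(240, 700), 0]) cube([40, 31, 740]);
translate([567, 1139, 0]) mirror([1, 0, 0]) rotate([0, atan2(240, 700), 0]) cube([40, 31, 740]);


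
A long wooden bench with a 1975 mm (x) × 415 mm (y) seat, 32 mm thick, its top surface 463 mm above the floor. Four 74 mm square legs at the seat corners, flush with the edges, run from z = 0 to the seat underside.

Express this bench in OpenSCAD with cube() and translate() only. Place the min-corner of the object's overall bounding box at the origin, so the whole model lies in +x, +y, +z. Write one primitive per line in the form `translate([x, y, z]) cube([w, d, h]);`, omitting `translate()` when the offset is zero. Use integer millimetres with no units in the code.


// leg_h = 463 − 32 = 431
translate([0, 0, 431]) cube([1975, 415, 32]);
cube([74, 74, 431]);
translate([0, 341, 0]) cube([74, 74, 431]);
translate([1901, 0, 0]) cube([74, 74, 431]);
translate([1901, 341, 0]) cube([74, 74, 431]);


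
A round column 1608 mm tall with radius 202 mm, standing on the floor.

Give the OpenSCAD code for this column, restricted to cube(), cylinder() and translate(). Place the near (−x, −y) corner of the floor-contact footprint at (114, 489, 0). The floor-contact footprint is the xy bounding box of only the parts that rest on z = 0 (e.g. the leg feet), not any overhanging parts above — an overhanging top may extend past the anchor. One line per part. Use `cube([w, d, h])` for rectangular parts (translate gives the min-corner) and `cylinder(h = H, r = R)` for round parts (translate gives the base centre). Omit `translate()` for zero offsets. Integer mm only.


translate([316, 691, 0]) cylinder(h = 1608, r = 202);


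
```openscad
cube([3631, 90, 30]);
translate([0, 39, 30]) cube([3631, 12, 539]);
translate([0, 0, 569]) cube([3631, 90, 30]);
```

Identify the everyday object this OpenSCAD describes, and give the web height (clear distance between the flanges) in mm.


An I-beam. The web height is 539 mm.

Two wide flanges with a thin centred web — an I-beam. Overall 599 mm minus two 30 mm flanges gives a web of 599 − 2·30 = 539 mm.


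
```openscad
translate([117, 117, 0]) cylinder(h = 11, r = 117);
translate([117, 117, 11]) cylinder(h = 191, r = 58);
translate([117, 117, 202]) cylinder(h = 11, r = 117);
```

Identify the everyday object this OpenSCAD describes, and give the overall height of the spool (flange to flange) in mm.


A spool. The overall height is 213 mm.

Three coaxial cylinders, large–small–large — a spool. Two 11 mm flanges and a 191 mm core give 11 + 191 + 11 = 213 mm.


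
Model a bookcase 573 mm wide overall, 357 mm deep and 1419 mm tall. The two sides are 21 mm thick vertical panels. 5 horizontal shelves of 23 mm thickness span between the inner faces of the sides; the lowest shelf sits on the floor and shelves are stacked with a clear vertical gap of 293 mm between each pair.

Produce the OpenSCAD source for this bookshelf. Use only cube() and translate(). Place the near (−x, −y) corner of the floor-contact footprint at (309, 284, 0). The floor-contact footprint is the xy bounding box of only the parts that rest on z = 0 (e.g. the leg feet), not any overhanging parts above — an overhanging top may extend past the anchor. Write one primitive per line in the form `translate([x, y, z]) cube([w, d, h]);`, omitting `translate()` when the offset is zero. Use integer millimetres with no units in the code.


translate([309, 284, 0]) cube([21, 357, 1419]);
translate([861, 284, 0]) cube([21, 357, 1419]);
translate([330, 284, 0]) cube([531, 357, 23]);
translate([330, 284, 316]) cube([531, 357, 23]);
translate([330, 284, 632]) cube([531, 357, 23]);
translate([330, 284, 948]) cube([531, 357, 23]);
translate([330, 284, 1264]) cube([531, 357, 23]);


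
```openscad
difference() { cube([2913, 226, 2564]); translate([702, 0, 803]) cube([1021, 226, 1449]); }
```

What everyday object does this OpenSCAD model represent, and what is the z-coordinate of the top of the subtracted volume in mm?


A wall with a window opening. The window head height is 2252 mm.

A wall with a rectangular opening subtracted — a window. Sill at z = 803, opening 1449 mm tall, so the head is at 803 + 1449 = 2252 mm.


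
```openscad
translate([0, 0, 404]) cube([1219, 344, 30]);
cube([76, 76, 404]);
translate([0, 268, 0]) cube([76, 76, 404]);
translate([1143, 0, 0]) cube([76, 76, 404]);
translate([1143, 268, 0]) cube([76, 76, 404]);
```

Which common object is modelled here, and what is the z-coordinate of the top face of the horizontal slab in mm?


A bench. The seat-top height is 434 mm.

A long slab on four corner posts — a bench. The slab sits at z = 404 with thickness 30, so the top is 404 + 30 = 434 mm.


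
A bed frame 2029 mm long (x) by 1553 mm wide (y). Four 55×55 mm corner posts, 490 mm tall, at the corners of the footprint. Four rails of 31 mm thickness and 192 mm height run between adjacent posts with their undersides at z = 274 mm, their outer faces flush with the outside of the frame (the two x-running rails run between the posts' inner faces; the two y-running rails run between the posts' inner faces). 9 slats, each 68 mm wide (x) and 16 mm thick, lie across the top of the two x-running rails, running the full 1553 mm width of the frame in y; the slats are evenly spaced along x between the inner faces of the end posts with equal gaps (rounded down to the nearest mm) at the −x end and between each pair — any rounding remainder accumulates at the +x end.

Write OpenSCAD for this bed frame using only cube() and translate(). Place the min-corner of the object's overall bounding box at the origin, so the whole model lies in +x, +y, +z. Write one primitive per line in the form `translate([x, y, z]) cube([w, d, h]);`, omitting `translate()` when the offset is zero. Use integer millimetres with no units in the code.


// slat z = rail_z + rail_h = 274 + 192 = 466
// slat gap = ⌊(1919 − 9·68) / 10⌋ = 130
cube([55, 55, 490]);
translate([0, 1498, 0]) cube([55, 55, 490]);
translate([1974, 0, 0]) cube([55, 55, 490]);
translate([1974, 1498, 0]) cube([55, 55, 490]);
translate([55, 0, 274]) cube([1919, 31, 192]);
translate([55, 1522, 274]) cube([1919, 31, 192]);
translate([0, 55, 274]) cube([31, 1443, 192]);
translate([1998, 55, 274]) cube([31, 1443, 192]);
translate([185, 0, 466]) cube([68, 1553, 16]);
translate([383, 0, 466]) cube([68, 1553, 16]);
translate([581, 0, 466]) cube([68, 1553, 16]);
translate([779, 0, 466]) cube([68, 1553, 16]);
translate([977, 0, 466]) cube([68, 1553, 16]);
translate([1175, 0, 466]) cube([68, 1553, 16]);
translate([1373, 0, 466]) cube([68, 1553, 16]);
translate([1571, 0, 466]) cube([68, 1553, 16]);
translate([1769, 0, 466]) cube([68, 1553, 16]);


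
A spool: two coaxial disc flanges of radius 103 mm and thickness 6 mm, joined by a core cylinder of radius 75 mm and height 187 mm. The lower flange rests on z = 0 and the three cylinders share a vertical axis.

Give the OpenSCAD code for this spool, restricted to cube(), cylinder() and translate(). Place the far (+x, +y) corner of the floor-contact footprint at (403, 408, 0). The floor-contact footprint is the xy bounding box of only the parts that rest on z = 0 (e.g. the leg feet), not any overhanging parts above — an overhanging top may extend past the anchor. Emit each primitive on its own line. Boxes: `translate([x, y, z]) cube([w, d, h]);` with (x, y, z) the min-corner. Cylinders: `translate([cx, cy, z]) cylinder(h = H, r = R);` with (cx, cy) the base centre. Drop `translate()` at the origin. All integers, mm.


translate([300, 305, 0]) cylinder(h = 6, r = 103);
translate([300, 305, 6]) cylinder(h = 187, r = 75);
translate([300, 305, 193]) cylinder(h = 6, r = 103);


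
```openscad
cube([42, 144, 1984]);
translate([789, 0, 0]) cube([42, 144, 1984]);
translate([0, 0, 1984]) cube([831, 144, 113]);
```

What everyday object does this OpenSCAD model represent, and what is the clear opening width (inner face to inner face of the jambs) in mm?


A door frame. The clear opening width is 747 mm.

Two 1984 mm tall posts with a header on top — a door frame. The left jamb is 42 mm wide at x = 0; the right jamb starts at x = 789. The clear opening is 789 − 42 = 747 mm.


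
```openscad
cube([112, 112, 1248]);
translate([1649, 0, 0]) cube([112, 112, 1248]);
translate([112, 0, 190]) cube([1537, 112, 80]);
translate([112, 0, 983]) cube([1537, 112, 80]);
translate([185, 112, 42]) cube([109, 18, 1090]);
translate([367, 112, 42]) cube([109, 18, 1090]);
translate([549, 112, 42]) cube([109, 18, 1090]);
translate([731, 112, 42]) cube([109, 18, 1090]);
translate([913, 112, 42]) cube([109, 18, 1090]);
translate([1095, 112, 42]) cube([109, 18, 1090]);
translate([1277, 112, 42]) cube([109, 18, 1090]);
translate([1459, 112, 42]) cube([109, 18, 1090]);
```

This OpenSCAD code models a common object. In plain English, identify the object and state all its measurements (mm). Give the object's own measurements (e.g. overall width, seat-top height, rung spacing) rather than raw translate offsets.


A fence section. Two 112×112 mm posts, 1248 mm tall, stand on the floor with a clear span of 1537 mm between their inner faces. Two horizontal rails of 112×80 mm section span the gap between the posts with their undersides at z = 190 mm and z = 983 mm, flush with the posts' −y face. 8 pickets, each 109 mm wide, 18 mm thick and 1090 mm tall, are fixed to the +y face of the rails with their bottoms at z = 42 mm, spaced across the span with a 73 mm gap after the −x post and between neighbouring pickets, with 81 mm left before the +x post.


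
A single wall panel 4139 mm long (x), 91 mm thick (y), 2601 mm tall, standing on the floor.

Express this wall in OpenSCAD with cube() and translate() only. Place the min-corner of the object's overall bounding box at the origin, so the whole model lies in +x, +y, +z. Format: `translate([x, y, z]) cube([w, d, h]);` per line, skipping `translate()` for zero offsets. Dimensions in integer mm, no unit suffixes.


cube([4139, 91, 2601]);


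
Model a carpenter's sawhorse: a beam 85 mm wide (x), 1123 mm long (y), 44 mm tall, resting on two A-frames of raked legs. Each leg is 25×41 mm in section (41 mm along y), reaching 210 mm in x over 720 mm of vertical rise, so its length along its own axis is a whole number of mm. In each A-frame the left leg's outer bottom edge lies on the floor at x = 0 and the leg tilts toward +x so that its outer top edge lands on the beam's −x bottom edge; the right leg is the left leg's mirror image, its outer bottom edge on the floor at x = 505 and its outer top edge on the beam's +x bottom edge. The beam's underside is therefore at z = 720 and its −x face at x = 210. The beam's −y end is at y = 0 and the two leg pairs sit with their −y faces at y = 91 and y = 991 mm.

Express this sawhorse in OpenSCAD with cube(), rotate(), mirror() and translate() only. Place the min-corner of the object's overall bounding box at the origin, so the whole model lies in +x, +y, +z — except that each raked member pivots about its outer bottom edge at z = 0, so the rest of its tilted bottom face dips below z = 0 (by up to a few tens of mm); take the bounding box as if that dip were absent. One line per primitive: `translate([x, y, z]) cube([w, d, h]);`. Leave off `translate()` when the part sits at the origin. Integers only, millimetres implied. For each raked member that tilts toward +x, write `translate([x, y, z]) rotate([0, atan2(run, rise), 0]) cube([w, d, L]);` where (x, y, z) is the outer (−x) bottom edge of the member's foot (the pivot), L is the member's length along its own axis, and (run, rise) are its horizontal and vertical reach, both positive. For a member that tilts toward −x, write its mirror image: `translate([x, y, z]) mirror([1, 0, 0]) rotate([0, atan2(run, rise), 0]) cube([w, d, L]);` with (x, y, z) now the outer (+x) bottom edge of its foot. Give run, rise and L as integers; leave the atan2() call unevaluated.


translate([210, 0, 720]) cube([85, 1123, 44]);
translate([0, 91, 0]) rotate([0, atan2(210, 720), 0]) cube([25, 41, 750]);
translate([505, 91, 0]) mirror([1, 0, 0]) rotate([0, atan2(210, 720), 0]) cube([25, 41, 750]);
translate([0, 991, 0]) rotate([0, atan2(210, 720), 0]) cube([25, 41, 750]);
translate([505, 991, 0]) mirror([1, 0, 0]) rotate([0, atan2(210, 720), 0]) cube([25, 41, 750]);


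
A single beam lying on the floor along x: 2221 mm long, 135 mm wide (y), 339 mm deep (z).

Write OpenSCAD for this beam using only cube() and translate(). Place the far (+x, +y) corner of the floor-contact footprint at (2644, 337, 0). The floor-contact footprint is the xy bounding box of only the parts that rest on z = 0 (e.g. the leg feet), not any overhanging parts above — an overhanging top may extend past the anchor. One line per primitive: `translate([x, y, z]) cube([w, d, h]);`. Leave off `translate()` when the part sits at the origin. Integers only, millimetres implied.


translate([423, 202, 0]) cube([2221, 135, 339]);


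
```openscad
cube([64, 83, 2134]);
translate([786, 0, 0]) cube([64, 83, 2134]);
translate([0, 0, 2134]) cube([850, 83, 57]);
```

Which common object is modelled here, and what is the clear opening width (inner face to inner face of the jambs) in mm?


A door frame. The clear opening width is 722 mm.

Two 2134 mm tall posts with a header on top — a door frame. The left jamb is 64 mm wide at x = 0; the right jamb starts at x = 786. The clear opening is 786 − 64 = 722 mm.


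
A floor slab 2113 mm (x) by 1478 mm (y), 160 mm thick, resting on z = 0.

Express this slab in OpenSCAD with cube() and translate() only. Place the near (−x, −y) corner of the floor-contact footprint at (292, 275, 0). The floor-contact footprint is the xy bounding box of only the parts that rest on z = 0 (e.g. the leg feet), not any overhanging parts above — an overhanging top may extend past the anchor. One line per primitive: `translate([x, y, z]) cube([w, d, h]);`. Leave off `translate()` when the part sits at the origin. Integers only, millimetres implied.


translate([292, 275, 0]) cube([2113, 1478, 160]);


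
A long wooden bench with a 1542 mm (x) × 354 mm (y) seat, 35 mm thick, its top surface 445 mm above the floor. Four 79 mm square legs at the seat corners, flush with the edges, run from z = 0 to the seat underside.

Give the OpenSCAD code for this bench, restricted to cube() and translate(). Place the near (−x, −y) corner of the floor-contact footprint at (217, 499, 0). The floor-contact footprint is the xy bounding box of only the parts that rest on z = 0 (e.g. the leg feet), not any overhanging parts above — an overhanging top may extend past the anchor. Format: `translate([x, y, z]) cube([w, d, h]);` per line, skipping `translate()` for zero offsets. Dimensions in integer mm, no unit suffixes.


translate([217, 499, 410]) cube([1542, 354, 35]);
translate([217, 499, 0]) cube([79, 79, 410]);
translate([217, 774, 0]) cube([79, 79, 410]);
translate([1680, 499, 0]) cube([79, 79, 410]);
translate([1680, 774, 0]) cube([79, 79, 410]);


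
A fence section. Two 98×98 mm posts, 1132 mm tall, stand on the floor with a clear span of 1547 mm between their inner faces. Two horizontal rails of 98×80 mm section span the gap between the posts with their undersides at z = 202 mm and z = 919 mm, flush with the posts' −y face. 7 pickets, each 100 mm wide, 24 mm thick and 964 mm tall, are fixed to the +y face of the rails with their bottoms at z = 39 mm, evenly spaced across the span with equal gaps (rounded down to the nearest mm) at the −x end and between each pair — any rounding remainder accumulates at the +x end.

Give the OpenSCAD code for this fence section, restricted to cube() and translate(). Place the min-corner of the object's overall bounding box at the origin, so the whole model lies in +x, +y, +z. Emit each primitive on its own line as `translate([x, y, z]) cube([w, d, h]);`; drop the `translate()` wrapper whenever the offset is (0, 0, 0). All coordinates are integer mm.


cube([98, 98, 1132]);
translate([1645, 0, 0]) cube([98, 98, 1132]);
translate([98, 0, 202]) cube([1547, 98, 80]);
translate([98, 0, 919]) cube([1547, 98, 80]);
translate([203, 98, 39]) cube([100, 24, 964]);
translate([408, 98, 39]) cube([100, 24, 964]);
translate([613, 98, 39]) cube([100, 24, 964]);
translate([818, 98, 39]) cube([100, 24, 964]);
translate([1023, 98, 39]) cube([100, 24, 964]);
translate([1228, 98, 39]) cube([100, 24, 964]);
translate([1433, 98, 39]) cube([100, 24, 964]);


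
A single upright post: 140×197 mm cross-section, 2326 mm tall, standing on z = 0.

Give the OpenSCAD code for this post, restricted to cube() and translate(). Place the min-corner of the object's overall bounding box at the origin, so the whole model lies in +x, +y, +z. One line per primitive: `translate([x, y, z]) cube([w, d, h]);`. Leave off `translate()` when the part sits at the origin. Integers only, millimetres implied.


cube([140, 197, 2326]);


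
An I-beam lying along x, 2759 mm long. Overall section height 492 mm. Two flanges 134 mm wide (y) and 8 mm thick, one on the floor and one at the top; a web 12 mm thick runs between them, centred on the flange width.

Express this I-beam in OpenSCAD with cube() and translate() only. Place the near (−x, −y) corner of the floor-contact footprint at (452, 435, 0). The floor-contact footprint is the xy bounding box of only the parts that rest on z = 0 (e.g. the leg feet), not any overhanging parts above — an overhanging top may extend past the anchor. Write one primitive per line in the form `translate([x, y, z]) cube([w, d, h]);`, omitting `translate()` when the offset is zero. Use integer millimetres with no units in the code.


translate([452, 435, 0]) cube([2759, 134, 8]);
translate([452, 496, 8]) cube([2759, 12, 476]);
translate([452, 435, 484]) cube([2759, 134, 8]);


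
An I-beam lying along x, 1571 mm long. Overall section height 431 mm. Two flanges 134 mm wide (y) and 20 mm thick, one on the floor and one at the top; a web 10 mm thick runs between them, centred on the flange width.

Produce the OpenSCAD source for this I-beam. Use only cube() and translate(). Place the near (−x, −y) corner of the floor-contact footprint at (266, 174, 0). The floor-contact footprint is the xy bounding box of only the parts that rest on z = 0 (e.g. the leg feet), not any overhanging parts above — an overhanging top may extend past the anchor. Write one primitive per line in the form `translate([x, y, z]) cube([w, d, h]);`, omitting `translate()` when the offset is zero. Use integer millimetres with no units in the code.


translate([266, 174, 0]) cube([1571, 134, 20]);
translate([266, 236, 20]) cube([1571, 10, 391]);
translate([266, 174, 411]) cube([1571, 134, 20]);


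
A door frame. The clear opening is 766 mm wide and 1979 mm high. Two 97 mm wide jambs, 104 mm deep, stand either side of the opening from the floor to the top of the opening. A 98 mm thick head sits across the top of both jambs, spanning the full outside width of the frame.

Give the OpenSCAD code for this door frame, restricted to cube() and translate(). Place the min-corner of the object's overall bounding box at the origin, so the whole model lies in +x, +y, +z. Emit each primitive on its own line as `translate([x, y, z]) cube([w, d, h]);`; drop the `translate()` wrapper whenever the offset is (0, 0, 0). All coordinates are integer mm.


cube([97, 104, 1979]);
translate([863, 0, 0]) cube([97, 104, 1979]);
translate([0, 0, 1979]) cube([960, 104, 98]);


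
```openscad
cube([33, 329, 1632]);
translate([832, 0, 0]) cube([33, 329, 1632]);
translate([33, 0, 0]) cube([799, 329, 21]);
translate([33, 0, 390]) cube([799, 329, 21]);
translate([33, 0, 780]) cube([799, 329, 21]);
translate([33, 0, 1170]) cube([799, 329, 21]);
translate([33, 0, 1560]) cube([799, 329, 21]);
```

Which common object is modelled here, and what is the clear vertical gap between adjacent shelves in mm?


A bookshelf. The clear shelf gap is 369 mm.

Two tall side panels with 5 horizontal boards between them — a bookshelf. The first two shelf undersides are at z = 0 and z = 390; with shelf thickness 21, the clear gap is 390 − 0 − 21 = 369 mm.


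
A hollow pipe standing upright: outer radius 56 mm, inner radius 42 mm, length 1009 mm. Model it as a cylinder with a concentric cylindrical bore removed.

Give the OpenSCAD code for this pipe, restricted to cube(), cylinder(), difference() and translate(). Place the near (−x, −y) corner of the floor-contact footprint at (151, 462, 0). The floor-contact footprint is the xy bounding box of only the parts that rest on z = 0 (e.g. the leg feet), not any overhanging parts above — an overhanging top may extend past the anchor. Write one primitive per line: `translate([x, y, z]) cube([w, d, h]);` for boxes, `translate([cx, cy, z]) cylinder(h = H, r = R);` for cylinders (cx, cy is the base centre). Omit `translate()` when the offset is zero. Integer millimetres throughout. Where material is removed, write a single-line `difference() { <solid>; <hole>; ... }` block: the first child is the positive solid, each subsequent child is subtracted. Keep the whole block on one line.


difference() { translate([207, 518, 0]) cylinder(h = 1009, r = 56); translate([207, 518, 0]) cylinder(h = 1009, r = 42); }


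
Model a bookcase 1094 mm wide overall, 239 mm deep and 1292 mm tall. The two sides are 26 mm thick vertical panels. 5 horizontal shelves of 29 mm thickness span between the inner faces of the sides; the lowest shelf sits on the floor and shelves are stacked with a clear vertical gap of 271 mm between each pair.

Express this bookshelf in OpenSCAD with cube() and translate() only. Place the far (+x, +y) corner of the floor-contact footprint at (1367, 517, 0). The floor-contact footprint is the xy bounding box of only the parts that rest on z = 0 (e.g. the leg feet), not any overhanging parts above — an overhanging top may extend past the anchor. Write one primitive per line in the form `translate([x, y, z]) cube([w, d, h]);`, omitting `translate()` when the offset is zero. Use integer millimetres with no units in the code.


translate([273, 278, 0]) cube([26, 239, 1292]);
translate([1341, 278, 0]) cube([26, 239, 1292]);
translate([299, 278, 0]) cube([1042, 239, 29]);
translate([299, 278, 300]) cube([1042, 239, 29]);
translate([299, 278, 600]) cube([1042, 239, 29]);
translate([299, 278, 900]) cube([1042, 239, 29]);
translate([299, 278, 1200]) cube([1042, 239, 29]);


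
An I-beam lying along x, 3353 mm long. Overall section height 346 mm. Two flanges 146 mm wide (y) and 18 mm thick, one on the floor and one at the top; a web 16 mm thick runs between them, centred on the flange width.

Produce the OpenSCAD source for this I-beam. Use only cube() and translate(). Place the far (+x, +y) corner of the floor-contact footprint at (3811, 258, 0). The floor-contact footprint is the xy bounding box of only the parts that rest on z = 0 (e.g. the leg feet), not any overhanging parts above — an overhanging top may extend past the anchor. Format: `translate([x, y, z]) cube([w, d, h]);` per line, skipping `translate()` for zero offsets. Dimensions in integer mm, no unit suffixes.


translate([458, 112, 0]) cube([3353, 146, 18]);
translate([458, 177, 18]) cube([3353, 16, 310]);
translate([458, 112, 328]) cube([3353, 146, 18]);


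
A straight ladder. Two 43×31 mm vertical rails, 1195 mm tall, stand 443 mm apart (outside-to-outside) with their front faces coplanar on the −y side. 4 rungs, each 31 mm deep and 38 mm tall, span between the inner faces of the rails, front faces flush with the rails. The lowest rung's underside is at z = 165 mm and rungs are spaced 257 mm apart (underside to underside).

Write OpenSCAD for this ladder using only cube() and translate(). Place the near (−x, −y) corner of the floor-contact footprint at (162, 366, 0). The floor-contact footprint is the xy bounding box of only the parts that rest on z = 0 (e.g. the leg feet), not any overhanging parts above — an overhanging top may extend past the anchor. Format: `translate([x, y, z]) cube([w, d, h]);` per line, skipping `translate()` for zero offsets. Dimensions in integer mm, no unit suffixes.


translate([162, 366, 0]) cube([43, 31, 1195]);
translate([562, 366, 0]) cube([43, 31, 1195]);
translate([205, 366, 165]) cube([357, 31, 38]);
translate([205, 366, 422]) cube([357, 31, 38]);
translate([205, 366, 679]) cube([357, 31, 38]);
translate([205, 366, 936]) cube([357, 31, 38]);


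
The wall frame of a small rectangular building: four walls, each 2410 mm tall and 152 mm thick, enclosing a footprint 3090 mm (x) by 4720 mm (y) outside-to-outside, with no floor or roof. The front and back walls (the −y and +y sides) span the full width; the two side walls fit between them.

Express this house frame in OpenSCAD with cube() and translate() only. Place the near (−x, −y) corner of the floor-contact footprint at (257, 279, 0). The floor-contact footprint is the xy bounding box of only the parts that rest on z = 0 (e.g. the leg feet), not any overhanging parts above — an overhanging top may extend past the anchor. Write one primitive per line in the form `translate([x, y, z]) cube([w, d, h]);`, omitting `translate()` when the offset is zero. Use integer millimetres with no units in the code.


translate([257, 279, 0]) cube([3090, 152, 2410]);
translate([257, 4847, 0]) cube([3090, 152, 2410]);
translate([257, 431, 0]) cube([152, 4416, 2410]);
translate([3195, 431, 0]) cube([152, 4416, 2410]);


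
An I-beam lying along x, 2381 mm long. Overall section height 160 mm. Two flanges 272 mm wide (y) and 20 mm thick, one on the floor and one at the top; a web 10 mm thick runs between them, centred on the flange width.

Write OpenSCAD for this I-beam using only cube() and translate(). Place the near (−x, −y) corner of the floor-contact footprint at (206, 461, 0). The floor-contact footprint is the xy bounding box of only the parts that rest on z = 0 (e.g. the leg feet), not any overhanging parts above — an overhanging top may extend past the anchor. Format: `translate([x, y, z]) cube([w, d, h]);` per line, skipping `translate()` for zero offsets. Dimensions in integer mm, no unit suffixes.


translate([206, 461, 0]) cube([2381, 272, 20]);
translate([206, 592, 20]) cube([2381, 10, 120]);
translate([206, 461, 140]) cube([2381, 272, 20]);


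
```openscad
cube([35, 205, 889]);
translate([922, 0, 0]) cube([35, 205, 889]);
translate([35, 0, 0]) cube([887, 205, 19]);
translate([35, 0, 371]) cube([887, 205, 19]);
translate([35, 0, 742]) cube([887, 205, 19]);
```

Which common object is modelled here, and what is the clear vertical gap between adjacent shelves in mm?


A bookshelf. The clear shelf gap is 352 mm.

Two tall side panels with 3 horizontal boards between them — a bookshelf. The first two shelf undersides are at z = 0 and z = 371; with shelf thickness 19, the clear gap is 371 − 0 − 19 = 352 mm.


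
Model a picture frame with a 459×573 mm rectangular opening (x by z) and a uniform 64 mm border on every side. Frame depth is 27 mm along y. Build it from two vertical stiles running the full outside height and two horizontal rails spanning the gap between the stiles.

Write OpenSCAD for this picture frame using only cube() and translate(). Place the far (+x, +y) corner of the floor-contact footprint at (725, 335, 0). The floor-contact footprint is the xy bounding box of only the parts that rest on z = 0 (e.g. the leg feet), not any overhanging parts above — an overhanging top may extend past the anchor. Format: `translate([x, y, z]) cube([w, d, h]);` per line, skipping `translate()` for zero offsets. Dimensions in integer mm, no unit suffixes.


translate([138, 308, 0]) cube([64, 27, 701]);
translate([661, 308, 0]) cube([64, 27, 701]);
translate([202, 308, 0]) cube([459, 27, 64]);
translate([202, 308, 637]) cube([459, 27, 64]);
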